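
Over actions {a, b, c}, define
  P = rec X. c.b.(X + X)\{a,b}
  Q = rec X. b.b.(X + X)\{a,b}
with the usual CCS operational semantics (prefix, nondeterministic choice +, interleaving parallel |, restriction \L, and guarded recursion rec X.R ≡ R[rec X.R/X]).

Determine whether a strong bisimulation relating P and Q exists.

NO

P's transition system — 4 states:
  p0 = rec X. c.b.(X + X)\{a,b} ⊢ -c-> p1
  p1 = b.((rec X. c.b.(X + X)\{a,b}) + (rec X. c.b.(X + X)\{a,b}))\{a,b} ⊢ -b-> p2
  p2 = ((rec X. c.b.(X + X)\{a,b}) + (rec X. c.b.(X + X)\{a,b}))\{a,b} ⊢ -c-> p3
  p3 = (b.((rec X. c.b.(X + X)\{a,b}) + (rec X. c.b.(X + X)\{a,b}))\{a,b})\{a,b} ⊢ ∅
Q's transition system — 3 states:
  q0 = rec X. b.b.(X + X)\{a,b} ⊢ -b-> q1
  q1 = b.((rec X. b.b.(X + X)\{a,b}) + (rec X. b.b.(X + X)\{a,b}))\{a,b} ⊢ -b-> q2
  q2 = ((rec X. b.b.(X + X)\{a,b}) + (rec X. b.b.(X + X)\{a,b}))\{a,b} ⊢ ∅
Coarsest stable partition (strong bisimilarity classes):
  B0 = {p0}
  B1 = {p1}
  B2 = {p2}
  B3 = {p3, q2}
  B4 = {q0}
  B5 = {q1}
p0 ∈ B0, q0 ∈ B4 → different blocks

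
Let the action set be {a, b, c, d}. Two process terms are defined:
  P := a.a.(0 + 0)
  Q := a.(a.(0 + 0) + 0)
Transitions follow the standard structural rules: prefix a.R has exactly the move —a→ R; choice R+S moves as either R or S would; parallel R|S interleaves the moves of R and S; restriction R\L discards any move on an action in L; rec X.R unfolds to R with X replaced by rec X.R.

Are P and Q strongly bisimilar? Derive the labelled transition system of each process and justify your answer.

P's transition system — 3 states:
  m0 = a.a.(0 + 0) | -a-> m1
  m1 = a.(0 + 0) | -a-> m2
  m2 = 0 + 0 | stopped
Q's transition system — 3 states:
  n0 = a.(a.(0 + 0) + 0) | -a-> n1
  n1 = a.(0 + 0) + 0 | -a-> n2
  n2 = 0 + 0 | stopped
Coarsest stable partition (strong bisimilarity classes):
  B0 = {m0, n0}
  B1 = {m1, n1}
  B2 = {m2, n2}
m0 ∈ B0, n0 ∈ B0 → same block

YES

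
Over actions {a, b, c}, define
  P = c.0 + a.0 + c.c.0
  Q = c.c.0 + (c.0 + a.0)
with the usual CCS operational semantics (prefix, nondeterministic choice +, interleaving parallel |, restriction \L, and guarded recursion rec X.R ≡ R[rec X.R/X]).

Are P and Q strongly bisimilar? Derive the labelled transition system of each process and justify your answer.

bisimilar

LTS(P): 3 reachable states
  m0 = c.0 + a.0 + c.c.0 → —a→ m1, —c→ m1, —c→ m2
  m1 = 0 → stopped
  m2 = c.0 → —c→ m1
LTS(Q): 3 reachable states
  n0 = c.c.0 + (c.0 + a.0) → —a→ n1, —c→ n1, —c→ n2
  n1 = 0 → stopped
  n2 = c.0 → —c→ n1
Bisimilarity quotient blocks:
  B0 = {m0, n0}
  B1 = {m1, n1}
  B2 = {m2, n2}
m0 ∈ B0, n0 ∈ B0 → same block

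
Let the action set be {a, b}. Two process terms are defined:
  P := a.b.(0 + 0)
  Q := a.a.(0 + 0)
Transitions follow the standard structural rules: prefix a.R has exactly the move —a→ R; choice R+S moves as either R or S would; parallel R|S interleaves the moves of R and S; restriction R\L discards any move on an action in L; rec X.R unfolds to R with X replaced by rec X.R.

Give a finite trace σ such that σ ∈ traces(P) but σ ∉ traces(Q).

Reachable graph of P (3 states):
  s0 = a.b.(0 + 0) | --a--▸ s1
  s1 = b.(0 + 0) | --b--▸ s2
  s2 = 0 + 0 | deadlocked
Reachable graph of Q (3 states):
  t0 = a.a.(0 + 0) | --a--▸ t1
  t1 = a.(0 + 0) | --a--▸ t2
  t2 = 0 + 0 | deadlocked
Trace ⟨ab⟩ through P, begin at {s0}:
  step 1 (a): {s1}
  step 2 (b): {s2}
  — P admits the full trace.
Trace ⟨ab⟩ through Q, begin at {t0}:
  step 1 (a): {t1}
  step 2 (b): ∅  — Q cannot continue

ab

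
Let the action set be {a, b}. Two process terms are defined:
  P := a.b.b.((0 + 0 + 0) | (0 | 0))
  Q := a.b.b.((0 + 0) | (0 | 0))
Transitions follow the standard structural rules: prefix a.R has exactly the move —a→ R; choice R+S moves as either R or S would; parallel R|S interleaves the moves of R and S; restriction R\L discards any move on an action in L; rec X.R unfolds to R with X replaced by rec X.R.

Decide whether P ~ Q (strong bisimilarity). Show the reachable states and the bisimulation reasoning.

bisimilar

P's transition system — 4 states:
  s0 = a.b.b.((0 + 0 + 0) | (0 | 0)) :: —a→ s1
  s1 = b.b.((0 + 0 + 0) | (0 | 0)) :: —b→ s2
  s2 = b.((0 + 0 + 0) | (0 | 0)) :: —b→ s3
  s3 = (0 + 0 + 0) | (0 | 0) :: (no moves)
Q's transition system — 4 states:
  t0 = a.b.b.((0 + 0) | (0 | 0)) :: —a→ t1
  t1 = b.b.((0 + 0) | (0 | 0)) :: —b→ t2
  t2 = b.((0 + 0) | (0 | 0)) :: —b→ t3
  t3 = (0 + 0) | (0 | 0) :: (no moves)
Bisimilarity quotient blocks:
  B0 = {s0, t0}
  B1 = {s1, t1}
  B2 = {s2, t2}
  B3 = {s3, t3}
s0 ∈ B0, t0 ∈ B0 → same block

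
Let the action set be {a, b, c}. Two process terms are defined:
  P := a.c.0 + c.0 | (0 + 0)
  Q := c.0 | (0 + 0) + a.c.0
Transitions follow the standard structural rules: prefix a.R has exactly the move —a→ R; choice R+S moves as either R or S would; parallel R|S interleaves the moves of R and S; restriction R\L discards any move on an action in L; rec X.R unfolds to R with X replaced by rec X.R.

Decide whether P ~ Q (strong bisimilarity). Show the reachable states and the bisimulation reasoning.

YES

P's transition system — 4 states:
  s0 = a.c.0 + c.0 | (0 + 0) → —a→ s1, —c→ s2
  s1 = c.0 → —c→ s3
  s2 = 0 | (0 + 0) → ∅
  s3 = 0 → ∅
Q's transition system — 4 states:
  t0 = c.0 | (0 + 0) + a.c.0 → —a→ t1, —c→ t2
  t1 = c.0 → —c→ t3
  t2 = 0 | (0 + 0) → ∅
  t3 = 0 → ∅
Bisimilarity quotient blocks:
  B0 = {s0, t0}
  B1 = {s2, s3, t2, t3}
  B2 = {s1, t1}
s0 ∈ B0, t0 ∈ B0 → same block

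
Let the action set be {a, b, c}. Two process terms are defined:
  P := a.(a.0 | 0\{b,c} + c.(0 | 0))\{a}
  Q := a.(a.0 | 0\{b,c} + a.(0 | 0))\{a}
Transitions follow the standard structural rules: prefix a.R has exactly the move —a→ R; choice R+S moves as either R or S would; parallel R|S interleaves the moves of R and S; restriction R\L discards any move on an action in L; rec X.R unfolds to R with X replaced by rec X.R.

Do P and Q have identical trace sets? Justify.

P's transition system — 3 states:
  s0 = a.(a.0 | 0\{b,c} + c.(0 | 0))\{a} | -a-> s1
  s1 = (a.0 | 0\{b,c} + c.(0 | 0))\{a} | -c-> s2
  s2 = (0 | 0)\{a} | ·
Q's transition system — 2 states:
  t0 = a.(a.0 | 0\{b,c} + a.(0 | 0))\{a} | -a-> t1
  t1 = (a.0 | 0\{b,c} + a.(0 | 0))\{a} | ·
Run σ = ⟨ac⟩ on P: start {s0}
  [1] a ⇒ {s1}
  [2] c ⇒ {s2}
  P completes σ.
Run σ = ⟨ac⟩ on Q: start {t0}
  [1] a ⇒ {t1}
  [2] c ⇒ ∅  — Q cannot continue

traces(P) ≠ traces(Q) — witness ⟨ac⟩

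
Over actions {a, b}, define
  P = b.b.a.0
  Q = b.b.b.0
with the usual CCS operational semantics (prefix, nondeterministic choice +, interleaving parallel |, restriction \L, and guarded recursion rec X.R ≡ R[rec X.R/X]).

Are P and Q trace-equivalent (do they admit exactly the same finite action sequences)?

traces(P) ≠ traces(Q) — witness ⟨bba⟩

LTS(P): 4 reachable states
  u0 = b.b.a.0 | -b-> u1
  u1 = b.a.0 | -b-> u2
  u2 = a.0 | -a-> u3
  u3 = 0 | ∅
LTS(Q): 4 reachable states
  v0 = b.b.b.0 | -b-> v1
  v1 = b.b.0 | -b-> v2
  v2 = b.0 | -b-> v3
  v3 = 0 | ∅
Trace ⟨bba⟩ through P, begin at {u0}:
  after b @ step 1: {u1}
  after b @ step 2: {u2}
  after a @ step 3: {u3}
  P completes σ.
Trace ⟨bba⟩ through Q, begin at {v0}:
  after b @ step 1: {v1}
  after b @ step 2: {v2}
  after a @ step 3: no successor for Q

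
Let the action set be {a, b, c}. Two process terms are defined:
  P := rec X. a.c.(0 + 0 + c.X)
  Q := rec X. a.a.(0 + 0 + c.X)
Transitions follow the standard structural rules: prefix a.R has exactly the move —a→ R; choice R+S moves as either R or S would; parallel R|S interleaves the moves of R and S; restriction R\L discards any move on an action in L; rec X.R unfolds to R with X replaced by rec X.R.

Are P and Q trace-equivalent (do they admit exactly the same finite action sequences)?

NO — witness ⟨ac⟩

LTS(P): 3 reachable states
  p0 = rec X. a.c.(0 + 0 + c.X) | =a=> p1
  p1 = c.(0 + 0 + c.(rec X. a.c.(0 + 0 + c.X))) | =c=> p2
  p2 = 0 + 0 + c.(rec X. a.c.(0 + 0 + c.X)) | =c=> p0
LTS(Q): 3 reachable states
  q0 = rec X. a.a.(0 + 0 + c.X) | =a=> q1
  q1 = a.(0 + 0 + c.(rec X. a.a.(0 + 0 + c.X))) | =a=> q2
  q2 = 0 + 0 + c.(rec X. a.a.(0 + 0 + c.X)) | =c=> q0
Run σ = ⟨ac⟩ on P: start {p0}
  after a @ step 1: {p1}
  after c @ step 2: {p2}
  ✓ P
Run σ = ⟨ac⟩ on Q: start {q0}
  after a @ step 1: {q1}
  after c @ step 2: ∅ (Q stuck)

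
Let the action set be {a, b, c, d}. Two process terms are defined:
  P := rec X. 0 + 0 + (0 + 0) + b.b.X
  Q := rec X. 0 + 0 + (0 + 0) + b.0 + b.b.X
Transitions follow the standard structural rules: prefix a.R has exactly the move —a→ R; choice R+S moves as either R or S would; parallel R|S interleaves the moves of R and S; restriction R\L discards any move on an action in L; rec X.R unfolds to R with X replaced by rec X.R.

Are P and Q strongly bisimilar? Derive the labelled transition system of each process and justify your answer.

NO

P's transition system — 2 states:
  s0 = rec X. 0 + 0 + (0 + 0) + b.b.X ⊢ --b--▸ s1
  s1 = b.(rec X. 0 + 0 + (0 + 0) + b.b.X) ⊢ --b--▸ s0
Q's transition system — 3 states:
  t0 = rec X. 0 + 0 + (0 + 0) + b.0 + b.b.X ⊢ --b--▸ t1, --b--▸ t2
  t1 = 0 ⊢ stopped
  t2 = b.(rec X. 0 + 0 + (0 + 0) + b.0 + b.b.X) ⊢ --b--▸ t0
Partition-refinement fixed point:
  B0 = {s0, s1}
  B1 = {t0}
  B2 = {t1}
  B3 = {t2}
s0 ∈ B0, t0 ∈ B1 → different blocks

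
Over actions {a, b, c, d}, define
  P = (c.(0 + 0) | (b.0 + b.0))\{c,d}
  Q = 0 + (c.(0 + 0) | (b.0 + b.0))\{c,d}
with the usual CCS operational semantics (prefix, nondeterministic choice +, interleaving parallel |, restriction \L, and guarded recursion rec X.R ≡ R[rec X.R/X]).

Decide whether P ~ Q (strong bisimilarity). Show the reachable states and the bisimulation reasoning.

P's transition system — 2 states:
  u0 = (c.(0 + 0) | (b.0 + b.0))\{c,d} has moves -b-> u1
  u1 = (c.(0 + 0) | 0)\{c,d} has moves stopped
Q's transition system — 2 states:
  v0 = 0 + (c.(0 + 0) | (b.0 + b.0))\{c,d} has moves -b-> v1
  v1 = (c.(0 + 0) | 0)\{c,d} has moves stopped
Bisimilarity quotient blocks:
  B0 = {u0, v0}
  B1 = {u1, v1}
u0 ∈ B0, v0 ∈ B0 → same block

YES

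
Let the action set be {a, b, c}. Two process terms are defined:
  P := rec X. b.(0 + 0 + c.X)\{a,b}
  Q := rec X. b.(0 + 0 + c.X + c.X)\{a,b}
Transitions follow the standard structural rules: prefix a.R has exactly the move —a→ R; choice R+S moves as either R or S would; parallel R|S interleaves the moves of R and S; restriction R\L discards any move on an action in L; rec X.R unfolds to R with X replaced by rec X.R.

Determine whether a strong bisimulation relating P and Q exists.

P's transition system — 3 states:
  u0 = rec X. b.(0 + 0 + c.X)\{a,b} | ··b··> u1
  u1 = (0 + 0 + c.(rec X. b.(0 + 0 + c.X)\{a,b}))\{a,b} | ··c··> u2
  u2 = (rec X. b.(0 + 0 + c.X)\{a,b})\{a,b} | ·
Q's transition system — 3 states:
  v0 = rec X. b.(0 + 0 + c.X + c.X)\{a,b} | ··b··> v1
  v1 = (0 + 0 + c.(rec X. b.(0 + 0 + c.X + c.X)\{a,b}) + c.(rec X. b.(0 + 0 + c.X + c.X)\{a,b}))\{a,b} | ··c··> v2
  v2 = (rec X. b.(0 + 0 + c.X + c.X)\{a,b})\{a,b} | ·
Bisimilarity quotient blocks:
  B0 = {u0, v0}
  B1 = {u1, v1}
  B2 = {u2, v2}
u0 ∈ B0, v0 ∈ B0 → same block

bisimilar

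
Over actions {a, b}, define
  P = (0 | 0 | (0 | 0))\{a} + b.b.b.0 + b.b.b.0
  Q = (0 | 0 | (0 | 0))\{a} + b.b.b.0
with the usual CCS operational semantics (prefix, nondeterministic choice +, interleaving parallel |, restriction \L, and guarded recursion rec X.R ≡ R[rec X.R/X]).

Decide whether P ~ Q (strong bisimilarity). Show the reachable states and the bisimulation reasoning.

P ~ Q

LTS(P): 4 reachable states
  u0 = (0 | 0 | (0 | 0))\{a} + b.b.b.0 + b.b.b.0 | =b=> u1
  u1 = b.b.0 | =b=> u2
  u2 = b.0 | =b=> u3
  u3 = 0 | stopped
LTS(Q): 4 reachable states
  v0 = (0 | 0 | (0 | 0))\{a} + b.b.b.0 | =b=> v1
  v1 = b.b.0 | =b=> v2
  v2 = b.0 | =b=> v3
  v3 = 0 | stopped
Partition-refinement fixed point:
  B0 = {u0, v0}
  B1 = {u1, v1}
  B2 = {u2, v2}
  B3 = {u3, v3}
u0 ∈ B0, v0 ∈ B0 → same block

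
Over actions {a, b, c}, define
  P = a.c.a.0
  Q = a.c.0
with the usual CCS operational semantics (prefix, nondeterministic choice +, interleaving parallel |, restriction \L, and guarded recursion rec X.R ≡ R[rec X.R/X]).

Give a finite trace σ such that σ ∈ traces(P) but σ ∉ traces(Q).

aca

Reachable graph of P (4 states):
  m0 = a.c.a.0 ⊢ —a→ m1
  m1 = c.a.0 ⊢ —c→ m2
  m2 = a.0 ⊢ —a→ m3
  m3 = 0 ⊢ (no moves)
Reachable graph of Q (3 states):
  n0 = a.c.0 ⊢ —a→ n1
  n1 = c.0 ⊢ —c→ n2
  n2 = 0 ⊢ (no moves)
Trace ⟨aca⟩ through P, begin at {m0}:
  after a @ step 1: {m1}
  after c @ step 2: {m2}
  after a @ step 3: {m3}
  P completes σ.
Trace ⟨aca⟩ through Q, begin at {n0}:
  after a @ step 1: {n1}
  after c @ step 2: {n2}
  after a @ step 3: ∅ (Q stuck)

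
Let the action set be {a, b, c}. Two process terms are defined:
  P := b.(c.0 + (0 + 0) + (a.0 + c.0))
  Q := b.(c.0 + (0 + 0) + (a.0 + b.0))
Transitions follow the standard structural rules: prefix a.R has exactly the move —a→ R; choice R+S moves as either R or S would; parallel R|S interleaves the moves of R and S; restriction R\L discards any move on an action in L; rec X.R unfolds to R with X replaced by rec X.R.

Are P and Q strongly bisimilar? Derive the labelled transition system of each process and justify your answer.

P's transition system — 3 states:
  u0 = b.(c.0 + (0 + 0) + (a.0 + c.0)) | -b-> u1
  u1 = c.0 + (0 + 0) + (a.0 + c.0) | -a-> u2, -c-> u2
  u2 = 0 | ∅
Q's transition system — 3 states:
  v0 = b.(c.0 + (0 + 0) + (a.0 + b.0)) | -b-> v1
  v1 = c.0 + (0 + 0) + (a.0 + b.0) | -a-> v2, -b-> v2, -c-> v2
  v2 = 0 | ∅
Partition-refinement fixed point:
  B0 = {u0}
  B1 = {u1}
  B2 = {u2, v2}
  B3 = {v0}
  B4 = {v1}
u0 ∈ B0, v0 ∈ B3 → different blocks

not bisimilar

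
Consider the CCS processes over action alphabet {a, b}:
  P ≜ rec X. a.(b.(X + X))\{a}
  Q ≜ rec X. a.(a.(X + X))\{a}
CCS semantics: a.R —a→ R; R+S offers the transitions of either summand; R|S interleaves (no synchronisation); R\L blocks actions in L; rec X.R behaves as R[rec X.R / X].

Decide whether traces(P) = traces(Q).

P's transition system — 3 states:
  p0 = rec X. a.(b.(X + X))\{a} → ··a··> p1
  p1 = (b.((rec X. a.(b.(X + X))\{a}) + (rec X. a.(b.(X + X))\{a})))\{a} → ··b··> p2
  p2 = ((rec X. a.(b.(X + X))\{a}) + (rec X. a.(b.(X + X))\{a}))\{a} → ∅
Q's transition system — 2 states:
  q0 = rec X. a.(a.(X + X))\{a} → ··a··> q1
  q1 = (a.((rec X. a.(a.(X + X))\{a}) + (rec X. a.(a.(X + X))\{a})))\{a} → ∅
Trace ⟨ab⟩ through P, begin at {p0}:
  step 1 (a): {p1}
  step 2 (b): {p2}
  — P admits the full trace.
Trace ⟨ab⟩ through Q, begin at {q0}:
  step 1 (a): {q1}
  step 2 (b): no successor for Q

trace-distinct — witness ⟨ab⟩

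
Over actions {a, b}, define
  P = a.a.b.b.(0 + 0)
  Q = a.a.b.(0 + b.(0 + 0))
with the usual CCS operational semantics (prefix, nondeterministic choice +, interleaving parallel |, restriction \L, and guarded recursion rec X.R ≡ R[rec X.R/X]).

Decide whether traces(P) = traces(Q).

trace-equivalent

Reachable graph of P (5 states):
  u0 = a.a.b.b.(0 + 0) :: -a-> u1
  u1 = a.b.b.(0 + 0) :: -a-> u2
  u2 = b.b.(0 + 0) :: -b-> u3
  u3 = b.(0 + 0) :: -b-> u4
  u4 = 0 + 0 :: (no moves)
Reachable graph of Q (5 states):
  v0 = a.a.b.(0 + b.(0 + 0)) :: -a-> v1
  v1 = a.b.(0 + b.(0 + 0)) :: -a-> v2
  v2 = b.(0 + b.(0 + 0)) :: -b-> v3
  v3 = 0 + b.(0 + 0) :: -b-> v4
  v4 = 0 + 0 :: (no moves)
Partition-refinement fixed point:
  B0 = {u0, v0}
  B1 = {u1, v1}
  B2 = {u2, v2}
  B3 = {u3, v3}
  B4 = {u4, v4}
u0 ∈ B0, v0 ∈ B0 → same block
Bisimilar ⇒ trace-equivalent.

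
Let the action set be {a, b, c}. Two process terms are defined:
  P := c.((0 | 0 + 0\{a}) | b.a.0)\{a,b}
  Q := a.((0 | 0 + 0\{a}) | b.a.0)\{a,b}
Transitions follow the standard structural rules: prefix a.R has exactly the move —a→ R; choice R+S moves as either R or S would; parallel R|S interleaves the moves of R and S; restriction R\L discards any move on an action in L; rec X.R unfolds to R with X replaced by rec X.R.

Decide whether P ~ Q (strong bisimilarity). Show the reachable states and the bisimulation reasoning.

not bisimilar

LTS(P): 2 reachable states
  s0 = c.((0 | 0 + 0\{a}) | b.a.0)\{a,b} → ··c··> s1
  s1 = ((0 | 0 + 0\{a}) | b.a.0)\{a,b} → ∅
LTS(Q): 2 reachable states
  t0 = a.((0 | 0 + 0\{a}) | b.a.0)\{a,b} → ··a··> t1
  t1 = ((0 | 0 + 0\{a}) | b.a.0)\{a,b} → ∅
Partition-refinement fixed point:
  B0 = {s0}
  B1 = {s1, t1}
  B2 = {t0}
s0 ∈ B0, t0 ∈ B2 → different blocks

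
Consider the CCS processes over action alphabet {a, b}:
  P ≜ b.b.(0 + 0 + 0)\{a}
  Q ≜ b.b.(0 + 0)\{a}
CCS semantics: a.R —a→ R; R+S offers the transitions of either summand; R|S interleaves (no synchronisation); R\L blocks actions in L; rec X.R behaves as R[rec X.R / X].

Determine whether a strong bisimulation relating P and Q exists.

Reachable graph of P (3 states):
  m0 = b.b.(0 + 0 + 0)\{a} ⊢ —b→ m1
  m1 = b.(0 + 0 + 0)\{a} ⊢ —b→ m2
  m2 = (0 + 0 + 0)\{a} ⊢ deadlocked
Reachable graph of Q (3 states):
  n0 = b.b.(0 + 0)\{a} ⊢ —b→ n1
  n1 = b.(0 + 0)\{a} ⊢ —b→ n2
  n2 = (0 + 0)\{a} ⊢ deadlocked
Partition-refinement fixed point:
  B0 = {m0, n0}
  B1 = {m1, n1}
  B2 = {m2, n2}
m0 ∈ B0, n0 ∈ B0 → same block

YES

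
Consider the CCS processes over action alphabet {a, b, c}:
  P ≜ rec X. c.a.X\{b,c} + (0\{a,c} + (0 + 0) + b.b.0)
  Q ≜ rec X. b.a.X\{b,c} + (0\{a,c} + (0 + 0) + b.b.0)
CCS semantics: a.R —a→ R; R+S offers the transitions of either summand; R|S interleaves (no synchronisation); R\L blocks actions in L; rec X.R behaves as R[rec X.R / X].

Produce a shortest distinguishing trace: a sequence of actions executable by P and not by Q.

Reachable graph of P (5 states):
  s0 = rec X. c.a.X\{b,c} + (0\{a,c} + (0 + 0) + b.b.0) | ··b··> s1, ··c··> s2
  s1 = b.0 | ··b··> s3
  s2 = a.(rec X. c.a.X\{b,c} + (0\{a,c} + (0 + 0) + b.b.0))\{b,c} | ··a··> s4
  s3 = 0 | deadlocked
  s4 = (rec X. c.a.X\{b,c} + (0\{a,c} + (0 + 0) + b.b.0))\{b,c} | deadlocked
Reachable graph of Q (5 states):
  t0 = rec X. b.a.X\{b,c} + (0\{a,c} + (0 + 0) + b.b.0) | ··b··> t1, ··b··> t2
  t1 = a.(rec X. b.a.X\{b,c} + (0\{a,c} + (0 + 0) + b.b.0))\{b,c} | ··a··> t3
  t2 = b.0 | ··b··> t4
  t3 = (rec X. b.a.X\{b,c} + (0\{a,c} + (0 + 0) + b.b.0))\{b,c} | deadlocked
  t4 = 0 | deadlocked
Trace ⟨c⟩ through P, begin at {s0}:
  after c @ step 1: {s2}
  ✓ P
Trace ⟨c⟩ through Q, begin at {t0}:
  after c @ step 1: ∅  — Q cannot continue

c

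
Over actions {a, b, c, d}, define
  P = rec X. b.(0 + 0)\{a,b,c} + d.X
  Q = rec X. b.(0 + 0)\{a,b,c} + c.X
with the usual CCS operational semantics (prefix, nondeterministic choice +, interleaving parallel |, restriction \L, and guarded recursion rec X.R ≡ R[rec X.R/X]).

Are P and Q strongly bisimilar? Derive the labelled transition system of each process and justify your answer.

P ≁ Q

P's transition system — 2 states:
  s0 = rec X. b.(0 + 0)\{a,b,c} + d.X → --b--▸ s1, --d--▸ s0
  s1 = (0 + 0)\{a,b,c} → ∅
Q's transition system — 2 states:
  t0 = rec X. b.(0 + 0)\{a,b,c} + c.X → --b--▸ t1, --c--▸ t0
  t1 = (0 + 0)\{a,b,c} → ∅
Coarsest stable partition (strong bisimilarity classes):
  B0 = {s0}
  B1 = {s1, t1}
  B2 = {t0}
s0 ∈ B0, t0 ∈ B2 → different blocks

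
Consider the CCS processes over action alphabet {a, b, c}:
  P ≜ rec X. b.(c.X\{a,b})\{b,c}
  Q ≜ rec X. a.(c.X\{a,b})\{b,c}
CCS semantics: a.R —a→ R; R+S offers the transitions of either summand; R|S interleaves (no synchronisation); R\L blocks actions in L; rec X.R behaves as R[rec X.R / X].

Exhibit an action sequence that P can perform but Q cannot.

b

LTS(P): 2 reachable states
  m0 = rec X. b.(c.X\{a,b})\{b,c} :: =b=> m1
  m1 = (c.(rec X. b.(c.X\{a,b})\{b,c})\{a,b})\{b,c} :: ∅
LTS(Q): 2 reachable states
  n0 = rec X. a.(c.X\{a,b})\{b,c} :: =a=> n1
  n1 = (c.(rec X. a.(c.X\{a,b})\{b,c})\{a,b})\{b,c} :: ∅
Trace ⟨b⟩ through P, begin at {m0}:
  after b @ step 1: {m1}
  ✓ P
Trace ⟨b⟩ through Q, begin at {n0}:
  after b @ step 1: ∅ (Q stuck)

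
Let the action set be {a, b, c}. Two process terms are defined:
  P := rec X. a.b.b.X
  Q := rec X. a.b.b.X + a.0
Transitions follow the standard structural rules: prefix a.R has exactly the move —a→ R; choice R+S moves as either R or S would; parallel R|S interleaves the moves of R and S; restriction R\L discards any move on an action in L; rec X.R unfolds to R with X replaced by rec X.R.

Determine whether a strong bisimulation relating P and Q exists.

P's transition system — 3 states:
  p0 = rec X. a.b.b.X | —a→ p1
  p1 = b.b.(rec X. a.b.b.X) | —b→ p2
  p2 = b.(rec X. a.b.b.X) | —b→ p0
Q's transition system — 4 states:
  q0 = rec X. a.b.b.X + a.0 | —a→ q1, —a→ q2
  q1 = 0 | (no moves)
  q2 = b.b.(rec X. a.b.b.X + a.0) | —b→ q3
  q3 = b.(rec X. a.b.b.X + a.0) | —b→ q0
Coarsest stable partition (strong bisimilarity classes):
  B0 = {p0}
  B1 = {p1}
  B2 = {p2}
  B3 = {q0}
  B4 = {q2}
  B5 = {q3}
  B6 = {q1}
p0 ∈ B0, q0 ∈ B3 → different blocks

P ≁ Q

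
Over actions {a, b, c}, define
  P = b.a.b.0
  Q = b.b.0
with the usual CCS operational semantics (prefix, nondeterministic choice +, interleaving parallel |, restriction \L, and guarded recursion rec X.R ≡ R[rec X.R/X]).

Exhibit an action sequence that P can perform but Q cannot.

ba

LTS(P): 4 reachable states
  u0 = b.a.b.0 → —b→ u1
  u1 = a.b.0 → —a→ u2
  u2 = b.0 → —b→ u3
  u3 = 0 → deadlocked
LTS(Q): 3 reachable states
  v0 = b.b.0 → —b→ v1
  v1 = b.0 → —b→ v2
  v2 = 0 → deadlocked
Executing ba from P (initial set {u0}):
  [1] b ⇒ {u1}
  [2] a ⇒ {u2}
  — P admits the full trace.
Executing ba from Q (initial set {v0}):
  [1] b ⇒ {v1}
  [2] a ⇒ ∅ (Q stuck)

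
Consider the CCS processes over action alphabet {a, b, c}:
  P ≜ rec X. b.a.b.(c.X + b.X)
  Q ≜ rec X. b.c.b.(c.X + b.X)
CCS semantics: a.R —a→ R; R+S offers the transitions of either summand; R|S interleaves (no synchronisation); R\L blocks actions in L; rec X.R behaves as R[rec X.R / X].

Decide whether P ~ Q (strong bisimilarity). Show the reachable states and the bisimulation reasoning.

not bisimilar

Reachable graph of P (4 states):
  u0 = rec X. b.a.b.(c.X + b.X) ⊢ —b→ u1
  u1 = a.b.(c.(rec X. b.a.b.(c.X + b.X)) + b.(rec X. b.a.b.(c.X + b.X))) ⊢ —a→ u2
  u2 = b.(c.(rec X. b.a.b.(c.X + b.X)) + b.(rec X. b.a.b.(c.X + b.X))) ⊢ —b→ u3
  u3 = c.(rec X. b.a.b.(c.X + b.X)) + b.(rec X. b.a.b.(c.X + b.X)) ⊢ —b→ u0, —c→ u0
Reachable graph of Q (4 states):
  v0 = rec X. b.c.b.(c.X + b.X) ⊢ —b→ v1
  v1 = c.b.(c.(rec X. b.c.b.(c.X + b.X)) + b.(rec X. b.c.b.(c.X + b.X))) ⊢ —c→ v2
  v2 = b.(c.(rec X. b.c.b.(c.X + b.X)) + b.(rec X. b.c.b.(c.X + b.X))) ⊢ —b→ v3
  v3 = c.(rec X. b.c.b.(c.X + b.X)) + b.(rec X. b.c.b.(c.X + b.X)) ⊢ —b→ v0, —c→ v0
Bisimilarity quotient blocks:
  B0 = {u0}
  B1 = {u1}
  B2 = {u2}
  B3 = {u3}
  B4 = {v0}
  B5 = {v1}
  B6 = {v2}
  B7 = {v3}
u0 ∈ B0, v0 ∈ B4 → different blocks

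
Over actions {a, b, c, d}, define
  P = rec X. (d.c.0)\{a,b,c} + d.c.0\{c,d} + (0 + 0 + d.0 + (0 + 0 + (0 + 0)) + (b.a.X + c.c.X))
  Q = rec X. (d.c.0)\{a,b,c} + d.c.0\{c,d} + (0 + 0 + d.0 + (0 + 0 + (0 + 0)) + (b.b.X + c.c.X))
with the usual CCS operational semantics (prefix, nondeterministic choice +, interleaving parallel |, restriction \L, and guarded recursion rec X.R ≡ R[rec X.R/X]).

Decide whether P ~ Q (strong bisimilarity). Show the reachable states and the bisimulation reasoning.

Reachable graph of P (7 states):
  s0 = rec X. (d.c.0)\{a,b,c} + d.c.0\{c,d} + (0 + 0 + d.0 + (0 + 0 + (0 + 0)) + (b.a.X + c.c.X)) → --b--▸ s1, --c--▸ s2, --d--▸ s3, --d--▸ s4, --d--▸ s5
  s1 = a.(rec X. (d.c.0)\{a,b,c} + d.c.0\{c,d} + (0 + 0 + d.0 + (0 + 0 + (0 + 0)) + (b.a.X + c.c.X))) → --a--▸ s0
  s2 = c.(rec X. (d.c.0)\{a,b,c} + d.c.0\{c,d} + (0 + 0 + d.0 + (0 + 0 + (0 + 0)) + (b.a.X + c.c.X))) → --c--▸ s0
  s3 = (c.0)\{a,b,c} → (no moves)
  s4 = 0 → (no moves)
  s5 = c.0\{c,d} → --c--▸ s6
  s6 = 0\{c,d} → (no moves)
Reachable graph of Q (7 states):
  t0 = rec X. (d.c.0)\{a,b,c} + d.c.0\{c,d} + (0 + 0 + d.0 + (0 + 0 + (0 + 0)) + (b.b.X + c.c.X)) → --b--▸ t1, --c--▸ t2, --d--▸ t3, --d--▸ t4, --d--▸ t5
  t1 = b.(rec X. (d.c.0)\{a,b,c} + d.c.0\{c,d} + (0 + 0 + d.0 + (0 + 0 + (0 + 0)) + (b.b.X + c.c.X))) → --b--▸ t0
  t2 = c.(rec X. (d.c.0)\{a,b,c} + d.c.0\{c,d} + (0 + 0 + d.0 + (0 + 0 + (0 + 0)) + (b.b.X + c.c.X))) → --c--▸ t0
  t3 = (c.0)\{a,b,c} → (no moves)
  t4 = 0 → (no moves)
  t5 = c.0\{c,d} → --c--▸ t6
  t6 = 0\{c,d} → (no moves)
Partition-refinement fixed point:
  B0 = {s0}
  B1 = {s5, t5}
  B2 = {s3, s4, s6, t3, t4, t6}
  B3 = {s2}
  B4 = {s1}
  B5 = {t0}
  B6 = {t1}
  B7 = {t2}
s0 ∈ B0, t0 ∈ B5 → different blocks

not bisimilar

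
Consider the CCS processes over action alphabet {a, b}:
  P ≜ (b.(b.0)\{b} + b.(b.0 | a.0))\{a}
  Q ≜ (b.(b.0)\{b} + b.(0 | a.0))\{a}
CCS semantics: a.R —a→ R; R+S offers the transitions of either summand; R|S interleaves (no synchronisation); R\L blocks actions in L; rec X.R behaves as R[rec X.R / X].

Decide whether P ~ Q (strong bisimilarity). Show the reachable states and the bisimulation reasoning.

P's transition system — 4 states:
  m0 = (b.(b.0)\{b} + b.(b.0 | a.0))\{a} has moves —b→ m1, —b→ m2
  m1 = (b.0 | a.0)\{a} has moves —b→ m3
  m2 = (b.0)\{b}\{a} has moves (no moves)
  m3 = (0 | a.0)\{a} has moves (no moves)
Q's transition system — 3 states:
  n0 = (b.(b.0)\{b} + b.(0 | a.0))\{a} has moves —b→ n1, —b→ n2
  n1 = (0 | a.0)\{a} has moves (no moves)
  n2 = (b.0)\{b}\{a} has moves (no moves)
Coarsest stable partition (strong bisimilarity classes):
  B0 = {m0}
  B1 = {m1, n0}
  B2 = {m2, m3, n1, n2}
m0 ∈ B0, n0 ∈ B1 → different blocks

NO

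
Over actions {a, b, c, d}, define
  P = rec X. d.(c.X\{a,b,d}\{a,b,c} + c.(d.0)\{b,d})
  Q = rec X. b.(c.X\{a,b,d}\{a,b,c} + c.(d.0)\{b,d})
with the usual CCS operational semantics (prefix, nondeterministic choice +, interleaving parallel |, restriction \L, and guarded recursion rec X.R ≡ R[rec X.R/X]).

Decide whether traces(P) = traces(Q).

traces(P) ≠ traces(Q) — witness ⟨d⟩

LTS(P): 4 reachable states
  s0 = rec X. d.(c.X\{a,b,d}\{a,b,c} + c.(d.0)\{b,d}) has moves =d=> s1
  s1 = c.(rec X. d.(c.X\{a,b,d}\{a,b,c} + c.(d.0)\{b,d}))\{a,b,d}\{a,b,c} + c.(d.0)\{b,d} has moves =c=> s2, =c=> s3
  s2 = (d.0)\{b,d} has moves (no moves)
  s3 = (rec X. d.(c.X\{a,b,d}\{a,b,c} + c.(d.0)\{b,d}))\{a,b,d}\{a,b,c} has moves (no moves)
LTS(Q): 4 reachable states
  t0 = rec X. b.(c.X\{a,b,d}\{a,b,c} + c.(d.0)\{b,d}) has moves =b=> t1
  t1 = c.(rec X. b.(c.X\{a,b,d}\{a,b,c} + c.(d.0)\{b,d}))\{a,b,d}\{a,b,c} + c.(d.0)\{b,d} has moves =c=> t2, =c=> t3
  t2 = (d.0)\{b,d} has moves (no moves)
  t3 = (rec X. b.(c.X\{a,b,d}\{a,b,c} + c.(d.0)\{b,d}))\{a,b,d}\{a,b,c} has moves (no moves)
Executing d from P (initial set {s0}):
  after d @ step 1: {s1}
  ✓ P
Executing d from Q (initial set {t0}):
  after d @ step 1: ∅  — Q cannot continue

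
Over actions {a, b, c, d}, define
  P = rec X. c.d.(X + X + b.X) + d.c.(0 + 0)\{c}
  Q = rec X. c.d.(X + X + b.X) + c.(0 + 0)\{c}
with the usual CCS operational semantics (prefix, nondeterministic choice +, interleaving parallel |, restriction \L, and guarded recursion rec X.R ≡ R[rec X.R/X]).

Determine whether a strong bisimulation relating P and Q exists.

Reachable graph of P (5 states):
  m0 = rec X. c.d.(X + X + b.X) + d.c.(0 + 0)\{c} ⊢ ··c··> m1, ··d··> m2
  m1 = d.((rec X. c.d.(X + X + b.X) + d.c.(0 + 0)\{c}) + (rec X. c.d.(X + X + b.X) + d.c.(0 + 0)\{c}) + b.(rec X. c.d.(X + X + b.X) + d.c.(0 + 0)\{c})) ⊢ ··d··> m3
  m2 = c.(0 + 0)\{c} ⊢ ··c··> m4
  m3 = (rec X. c.d.(X + X + b.X) + d.c.(0 + 0)\{c}) + (rec X. c.d.(X + X + b.X) + d.c.(0 + 0)\{c}) + b.(rec X. c.d.(X + X + b.X) + d.c.(0 + 0)\{c}) ⊢ ··b··> m0, ··c··> m1, ··d··> m2
  m4 = (0 + 0)\{c} ⊢ stopped
Reachable graph of Q (4 states):
  n0 = rec X. c.d.(X + X + b.X) + c.(0 + 0)\{c} ⊢ ··c··> n1, ··c··> n2
  n1 = (0 + 0)\{c} ⊢ stopped
  n2 = d.((rec X. c.d.(X + X + b.X) + c.(0 + 0)\{c}) + (rec X. c.d.(X + X + b.X) + c.(0 + 0)\{c}) + b.(rec X. c.d.(X + X + b.X) + c.(0 + 0)\{c})) ⊢ ··d··> n3
  n3 = (rec X. c.d.(X + X + b.X) + c.(0 + 0)\{c}) + (rec X. c.d.(X + X + b.X) + c.(0 + 0)\{c}) + b.(rec X. c.d.(X + X + b.X) + c.(0 + 0)\{c}) ⊢ ··b··> n0, ··c··> n1, ··c··> n2
Partition-refinement fixed point:
  B0 = {m0}
  B1 = {m2}
  B2 = {m4, n1}
  B3 = {m1}
  B4 = {m3}
  B5 = {n0}
  B6 = {n2}
  B7 = {n3}
m0 ∈ B0, n0 ∈ B5 → different blocks

NO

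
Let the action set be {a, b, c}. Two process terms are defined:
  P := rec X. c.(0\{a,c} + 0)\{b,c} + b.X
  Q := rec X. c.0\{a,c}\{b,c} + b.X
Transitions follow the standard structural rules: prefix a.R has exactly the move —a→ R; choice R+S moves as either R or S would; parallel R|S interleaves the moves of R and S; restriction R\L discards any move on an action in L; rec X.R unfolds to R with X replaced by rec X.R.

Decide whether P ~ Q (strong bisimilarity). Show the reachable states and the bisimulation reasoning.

bisimilar

LTS(P): 2 reachable states
  u0 = rec X. c.(0\{a,c} + 0)\{b,c} + b.X → =b=> u0, =c=> u1
  u1 = (0\{a,c} + 0)\{b,c} → ∅
LTS(Q): 2 reachable states
  v0 = rec X. c.0\{a,c}\{b,c} + b.X → =b=> v0, =c=> v1
  v1 = 0\{a,c}\{b,c} → ∅
Coarsest stable partition (strong bisimilarity classes):
  B0 = {u0, v0}
  B1 = {u1, v1}
u0 ∈ B0, v0 ∈ B0 → same block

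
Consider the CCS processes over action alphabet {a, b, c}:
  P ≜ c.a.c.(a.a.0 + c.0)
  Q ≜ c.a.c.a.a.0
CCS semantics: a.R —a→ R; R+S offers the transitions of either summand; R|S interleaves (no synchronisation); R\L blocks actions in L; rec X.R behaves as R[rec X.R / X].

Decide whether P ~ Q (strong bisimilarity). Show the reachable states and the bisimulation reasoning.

P ≁ Q

Reachable graph of P (6 states):
  s0 = c.a.c.(a.a.0 + c.0) has moves —c→ s1
  s1 = a.c.(a.a.0 + c.0) has moves —a→ s2
  s2 = c.(a.a.0 + c.0) has moves —c→ s3
  s3 = a.a.0 + c.0 has moves —a→ s4, —c→ s5
  s4 = a.0 has moves —a→ s5
  s5 = 0 has moves stopped
Reachable graph of Q (6 states):
  t0 = c.a.c.a.a.0 has moves —c→ t1
  t1 = a.c.a.a.0 has moves —a→ t2
  t2 = c.a.a.0 has moves —c→ t3
  t3 = a.a.0 has moves —a→ t4
  t4 = a.0 has moves —a→ t5
  t5 = 0 has moves stopped
Partition-refinement fixed point:
  B0 = {s0}
  B1 = {s1}
  B2 = {s2}
  B3 = {s3}
  B4 = {s5, t5}
  B5 = {s4, t4}
  B6 = {t0}
  B7 = {t1}
  B8 = {t2}
  B9 = {t3}
s0 ∈ B0, t0 ∈ B6 → different blocks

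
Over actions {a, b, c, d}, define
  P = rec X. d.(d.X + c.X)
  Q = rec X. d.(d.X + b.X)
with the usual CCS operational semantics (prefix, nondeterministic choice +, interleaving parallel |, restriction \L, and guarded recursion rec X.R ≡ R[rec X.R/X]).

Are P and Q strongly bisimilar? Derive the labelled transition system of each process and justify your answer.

not bisimilar

P's transition system — 2 states:
  m0 = rec X. d.(d.X + c.X) ⊢ =d=> m1
  m1 = d.(rec X. d.(d.X + c.X)) + c.(rec X. d.(d.X + c.X)) ⊢ =c=> m0, =d=> m0
Q's transition system — 2 states:
  n0 = rec X. d.(d.X + b.X) ⊢ =d=> n1
  n1 = d.(rec X. d.(d.X + b.X)) + b.(rec X. d.(d.X + b.X)) ⊢ =b=> n0, =d=> n0
Bisimilarity quotient blocks:
  B0 = {m0}
  B1 = {m1}
  B2 = {n0}
  B3 = {n1}
m0 ∈ B0, n0 ∈ B2 → different blocks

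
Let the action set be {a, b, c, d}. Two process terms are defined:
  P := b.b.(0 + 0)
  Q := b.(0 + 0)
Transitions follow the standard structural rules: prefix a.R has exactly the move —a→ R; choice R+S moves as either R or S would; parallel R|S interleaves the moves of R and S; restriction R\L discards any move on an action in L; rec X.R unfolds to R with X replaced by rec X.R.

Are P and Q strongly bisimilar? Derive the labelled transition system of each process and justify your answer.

P's transition system — 3 states:
  m0 = b.b.(0 + 0) | —b→ m1
  m1 = b.(0 + 0) | —b→ m2
  m2 = 0 + 0 | ∅
Q's transition system — 2 states:
  n0 = b.(0 + 0) | —b→ n1
  n1 = 0 + 0 | ∅
Partition-refinement fixed point:
  B0 = {m0}
  B1 = {m1, n0}
  B2 = {m2, n1}
m0 ∈ B0, n0 ∈ B1 → different blocks

P ≁ Q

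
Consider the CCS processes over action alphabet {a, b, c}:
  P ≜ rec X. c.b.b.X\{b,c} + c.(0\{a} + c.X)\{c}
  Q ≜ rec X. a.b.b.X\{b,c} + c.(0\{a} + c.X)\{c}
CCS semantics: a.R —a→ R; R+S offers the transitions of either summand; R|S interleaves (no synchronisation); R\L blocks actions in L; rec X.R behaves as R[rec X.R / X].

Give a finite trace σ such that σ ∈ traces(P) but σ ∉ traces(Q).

cb

Reachable graph of P (5 states):
  u0 = rec X. c.b.b.X\{b,c} + c.(0\{a} + c.X)\{c} → --c--▸ u1, --c--▸ u2
  u1 = (0\{a} + c.(rec X. c.b.b.X\{b,c} + c.(0\{a} + c.X)\{c}))\{c} → ·
  u2 = b.b.(rec X. c.b.b.X\{b,c} + c.(0\{a} + c.X)\{c})\{b,c} → --b--▸ u3
  u3 = b.(rec X. c.b.b.X\{b,c} + c.(0\{a} + c.X)\{c})\{b,c} → --b--▸ u4
  u4 = (rec X. c.b.b.X\{b,c} + c.(0\{a} + c.X)\{c})\{b,c} → ·
Reachable graph of Q (6 states):
  v0 = rec X. a.b.b.X\{b,c} + c.(0\{a} + c.X)\{c} → --a--▸ v1, --c--▸ v2
  v1 = b.b.(rec X. a.b.b.X\{b,c} + c.(0\{a} + c.X)\{c})\{b,c} → --b--▸ v3
  v2 = (0\{a} + c.(rec X. a.b.b.X\{b,c} + c.(0\{a} + c.X)\{c}))\{c} → ·
  v3 = b.(rec X. a.b.b.X\{b,c} + c.(0\{a} + c.X)\{c})\{b,c} → --b--▸ v4
  v4 = (rec X. a.b.b.X\{b,c} + c.(0\{a} + c.X)\{c})\{b,c} → --a--▸ v5
  v5 = (b.b.(rec X. a.b.b.X\{b,c} + c.(0\{a} + c.X)\{c})\{b,c})\{b,c} → ·
Run σ = ⟨cb⟩ on P: start {u0}
  [1] c ⇒ {u1, u2}
  [2] b ⇒ {u3}
  ✓ P
Run σ = ⟨cb⟩ on Q: start {v0}
  [1] c ⇒ {v2}
  [2] b ⇒ ∅ (Q stuck)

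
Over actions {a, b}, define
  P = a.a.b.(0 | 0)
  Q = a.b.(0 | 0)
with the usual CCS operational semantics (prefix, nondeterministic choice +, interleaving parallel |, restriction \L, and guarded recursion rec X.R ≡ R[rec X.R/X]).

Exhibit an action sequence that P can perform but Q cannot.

aa

P's transition system — 4 states:
  s0 = a.a.b.(0 | 0) | -a-> s1
  s1 = a.b.(0 | 0) | -a-> s2
  s2 = b.(0 | 0) | -b-> s3
  s3 = 0 | 0 | (no moves)
Q's transition system — 3 states:
  t0 = a.b.(0 | 0) | -a-> t1
  t1 = b.(0 | 0) | -b-> t2
  t2 = 0 | 0 | (no moves)
Trace ⟨aa⟩ through P, begin at {s0}:
  step 1 (a): {s1}
  step 2 (a): {s2}
  — P admits the full trace.
Trace ⟨aa⟩ through Q, begin at {t0}:
  step 1 (a): {t1}
  step 2 (a): ∅ (Q stuck)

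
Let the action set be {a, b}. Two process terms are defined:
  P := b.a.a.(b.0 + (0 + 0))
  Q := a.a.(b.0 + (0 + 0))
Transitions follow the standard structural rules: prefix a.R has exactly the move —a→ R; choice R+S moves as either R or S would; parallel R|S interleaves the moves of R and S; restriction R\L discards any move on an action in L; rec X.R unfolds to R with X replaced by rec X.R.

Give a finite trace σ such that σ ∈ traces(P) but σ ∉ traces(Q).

b

Reachable graph of P (5 states):
  s0 = b.a.a.(b.0 + (0 + 0)) ⊢ ··b··> s1
  s1 = a.a.(b.0 + (0 + 0)) ⊢ ··a··> s2
  s2 = a.(b.0 + (0 + 0)) ⊢ ··a··> s3
  s3 = b.0 + (0 + 0) ⊢ ··b··> s4
  s4 = 0 ⊢ (no moves)
Reachable graph of Q (4 states):
  t0 = a.a.(b.0 + (0 + 0)) ⊢ ··a··> t1
  t1 = a.(b.0 + (0 + 0)) ⊢ ··a··> t2
  t2 = b.0 + (0 + 0) ⊢ ··b··> t3
  t3 = 0 ⊢ (no moves)
Executing b from P (initial set {s0}):
  [1] b ⇒ {s1}
  P completes σ.
Executing b from Q (initial set {t0}):
  [1] b ⇒ no successor for Q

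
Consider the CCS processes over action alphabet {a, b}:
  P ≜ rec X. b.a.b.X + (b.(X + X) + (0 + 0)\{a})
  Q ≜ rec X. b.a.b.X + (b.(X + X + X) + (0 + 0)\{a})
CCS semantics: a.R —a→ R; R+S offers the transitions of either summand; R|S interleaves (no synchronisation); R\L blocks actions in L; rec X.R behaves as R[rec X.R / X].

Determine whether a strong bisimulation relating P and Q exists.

P ~ Q

P's transition system — 4 states:
  m0 = rec X. b.a.b.X + (b.(X + X) + (0 + 0)\{a}) | --b--▸ m1, --b--▸ m2
  m1 = (rec X. b.a.b.X + (b.(X + X) + (0 + 0)\{a})) + (rec X. b.a.b.X + (b.(X + X) + (0 + 0)\{a})) | --b--▸ m1, --b--▸ m2
  m2 = a.b.(rec X. b.a.b.X + (b.(X + X) + (0 + 0)\{a})) | --a--▸ m3
  m3 = b.(rec X. b.a.b.X + (b.(X + X) + (0 + 0)\{a})) | --b--▸ m0
Q's transition system — 4 states:
  n0 = rec X. b.a.b.X + (b.(X + X + X) + (0 + 0)\{a}) | --b--▸ n1, --b--▸ n2
  n1 = (rec X. b.a.b.X + (b.(X + X + X) + (0 + 0)\{a})) + (rec X. b.a.b.X + (b.(X + X + X) + (0 + 0)\{a})) + (rec X. b.a.b.X + (b.(X + X + X) + (0 + 0)\{a})) | --b--▸ n1, --b--▸ n2
  n2 = a.b.(rec X. b.a.b.X + (b.(X + X + X) + (0 + 0)\{a})) | --a--▸ n3
  n3 = b.(rec X. b.a.b.X + (b.(X + X + X) + (0 + 0)\{a})) | --b--▸ n0
Bisimilarity quotient blocks:
  B0 = {m0, m1, n0, n1}
  B1 = {m2, n2}
  B2 = {m3, n3}
m0 ∈ B0, n0 ∈ B0 → same block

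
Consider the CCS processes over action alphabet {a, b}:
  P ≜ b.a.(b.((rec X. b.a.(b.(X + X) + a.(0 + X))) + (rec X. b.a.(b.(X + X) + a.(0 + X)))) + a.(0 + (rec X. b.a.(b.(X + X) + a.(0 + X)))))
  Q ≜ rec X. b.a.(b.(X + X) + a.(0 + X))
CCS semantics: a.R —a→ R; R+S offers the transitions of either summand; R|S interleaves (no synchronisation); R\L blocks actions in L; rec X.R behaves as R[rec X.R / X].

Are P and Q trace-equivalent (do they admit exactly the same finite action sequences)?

YES

Reachable graph of P (5 states):
  p0 = b.a.(b.((rec X. b.a.(b.(X + X) + a.(0 + X))) + (rec X. b.a.(b.(X + X) + a.(0 + X)))) + a.(0 + (rec X. b.a.(b.(X + X) + a.(0 + X))))) :: ··b··> p1
  p1 = a.(b.((rec X. b.a.(b.(X + X) + a.(0 + X))) + (rec X. b.a.(b.(X + X) + a.(0 + X)))) + a.(0 + (rec X. b.a.(b.(X + X) + a.(0 + X))))) :: ··a··> p2
  p2 = b.((rec X. b.a.(b.(X + X) + a.(0 + X))) + (rec X. b.a.(b.(X + X) + a.(0 + X)))) + a.(0 + (rec X. b.a.(b.(X + X) + a.(0 + X)))) :: ··a··> p3, ··b··> p4
  p3 = 0 + (rec X. b.a.(b.(X + X) + a.(0 + X))) :: ··b··> p1
  p4 = (rec X. b.a.(b.(X + X) + a.(0 + X))) + (rec X. b.a.(b.(X + X) + a.(0 + X))) :: ··b··> p1
Reachable graph of Q (5 states):
  q0 = rec X. b.a.(b.(X + X) + a.(0 + X)) :: ··b··> q1
  q1 = a.(b.((rec X. b.a.(b.(X + X) + a.(0 + X))) + (rec X. b.a.(b.(X + X) + a.(0 + X)))) + a.(0 + (rec X. b.a.(b.(X + X) + a.(0 + X))))) :: ··a··> q2
  q2 = b.((rec X. b.a.(b.(X + X) + a.(0 + X))) + (rec X. b.a.(b.(X + X) + a.(0 + X)))) + a.(0 + (rec X. b.a.(b.(X + X) + a.(0 + X)))) :: ··a··> q3, ··b··> q4
  q3 = 0 + (rec X. b.a.(b.(X + X) + a.(0 + X))) :: ··b··> q1
  q4 = (rec X. b.a.(b.(X + X) + a.(0 + X))) + (rec X. b.a.(b.(X + X) + a.(0 + X))) :: ··b··> q1
Coarsest stable partition (strong bisimilarity classes):
  B0 = {p0, p3, p4, q0, q3, q4}
  B1 = {p1, q1}
  B2 = {p2, q2}
p0 ∈ B0, q0 ∈ B0 → same block
Bisimilar ⇒ trace-equivalent.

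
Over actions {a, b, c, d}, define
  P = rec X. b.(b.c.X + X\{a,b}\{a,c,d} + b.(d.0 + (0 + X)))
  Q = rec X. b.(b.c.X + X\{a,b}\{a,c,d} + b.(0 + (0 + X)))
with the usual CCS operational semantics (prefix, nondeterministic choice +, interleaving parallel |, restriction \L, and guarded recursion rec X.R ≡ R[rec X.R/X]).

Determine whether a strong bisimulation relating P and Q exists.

LTS(P): 5 reachable states
  p0 = rec X. b.(b.c.X + X\{a,b}\{a,c,d} + b.(d.0 + (0 + X))) ⊢ —b→ p1
  p1 = b.c.(rec X. b.(b.c.X + X\{a,b}\{a,c,d} + b.(d.0 + (0 + X)))) + (rec X. b.(b.c.X + X\{a,b}\{a,c,d} + b.(d.0 + (0 + X))))\{a,b}\{a,c,d} + b.(d.0 + (0 + (rec X. b.(b.c.X + X\{a,b}\{a,c,d} + b.(d.0 + (0 + X)))))) ⊢ —b→ p2, —b→ p3
  p2 = c.(rec X. b.(b.c.X + X\{a,b}\{a,c,d} + b.(d.0 + (0 + X)))) ⊢ —c→ p0
  p3 = d.0 + (0 + (rec X. b.(b.c.X + X\{a,b}\{a,c,d} + b.(d.0 + (0 + X))))) ⊢ —b→ p1, —d→ p4
  p4 = 0 ⊢ (no moves)
LTS(Q): 4 reachable states
  q0 = rec X. b.(b.c.X + X\{a,b}\{a,c,d} + b.(0 + (0 + X))) ⊢ —b→ q1
  q1 = b.c.(rec X. b.(b.c.X + X\{a,b}\{a,c,d} + b.(0 + (0 + X)))) + (rec X. b.(b.c.X + X\{a,b}\{a,c,d} + b.(0 + (0 + X))))\{a,b}\{a,c,d} + b.(0 + (0 + (rec X. b.(b.c.X + X\{a,b}\{a,c,d} + b.(0 + (0 + X)))))) ⊢ —b→ q2, —b→ q3
  q2 = 0 + (0 + (rec X. b.(b.c.X + X\{a,b}\{a,c,d} + b.(0 + (0 + X))))) ⊢ —b→ q1
  q3 = c.(rec X. b.(b.c.X + X\{a,b}\{a,c,d} + b.(0 + (0 + X)))) ⊢ —c→ q0
Bisimilarity quotient blocks:
  B0 = {p0}
  B1 = {p1}
  B2 = {p3}
  B3 = {p4}
  B4 = {p2}
  B5 = {q0, q2}
  B6 = {q1}
  B7 = {q3}
p0 ∈ B0, q0 ∈ B5 → different blocks

not bisimilar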